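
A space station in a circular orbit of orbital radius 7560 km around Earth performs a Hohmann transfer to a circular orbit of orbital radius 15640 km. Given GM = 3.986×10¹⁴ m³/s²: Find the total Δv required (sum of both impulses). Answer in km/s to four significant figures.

Δv_total ≈ 2.143 km/s

r₁ = 7560 km = 7.560×10⁶ m.
r₂ = 15640 km = 1.564×10⁷ m.
Transfer ellipse a_t = (r₁ + r₂)/2 = 1.160×10⁷ m.
At r₁: circular v_c1 = √(μ/r₁) = 7261 m/s; transfer-perigee v_p = √[μ(2/r₁ − 1/a_t)] = 8431 m/s.
Δv₁ = v_p − v_c1 = 1170 m/s.
At r₂: circular v_c2 = √(μ/r₂) = 5048 m/s; transfer-apogee v_a = √[μ(2/r₂ − 1/a_t)] = 4076 m/s.
Δv₂ = v_c2 − v_a = 972.8 m/s.
Total Δv = Δv₁ + Δv₂ = 2143 m/s = 2.143 km/s.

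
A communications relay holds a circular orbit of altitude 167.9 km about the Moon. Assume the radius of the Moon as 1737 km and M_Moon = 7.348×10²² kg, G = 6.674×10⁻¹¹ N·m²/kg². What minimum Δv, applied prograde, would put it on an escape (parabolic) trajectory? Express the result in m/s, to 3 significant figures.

μ = GM = 6.674×10⁻¹¹ × 7.348×10²² = 4.904×10¹² m³/s².
r = 1737 + 167.9 = 1904.9 km = 1.9049×10⁶ m.
Circular speed v_c = √(μ/r) = 1605 m/s.
Escape speed v_esc = √(2μ/r) = √2 × v_c = 2269 m/s.
Δv = v_esc − v_c = 664.6 m/s.

Δv ≈ 665 m/s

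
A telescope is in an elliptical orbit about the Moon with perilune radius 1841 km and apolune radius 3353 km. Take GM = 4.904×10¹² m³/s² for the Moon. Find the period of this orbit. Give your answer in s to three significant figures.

Semi-major axis a = (r_p + r_a)/2 = (1841.0 + 3353.0)/2 = 2597.0 km = 2.597×10⁶ m.
By Kepler's third law T = 2π√(a³/μ) = 2π × 1.890×10³ = 1.187×10⁴ s.

T ≈ 11900 s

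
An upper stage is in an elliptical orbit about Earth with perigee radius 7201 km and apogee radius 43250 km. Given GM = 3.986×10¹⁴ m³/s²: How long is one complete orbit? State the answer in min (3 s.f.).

Semi-major axis a = (r_p + r_a)/2 = (7201.0 + 43250)/2 = 25226 km = 2.523×10⁷ m.
By Kepler's third law T = 2π√(a³/μ) = 2π × 6.346×10³ = 3.987×10⁴ s.
= 664.5 min.

T ≈ 665 min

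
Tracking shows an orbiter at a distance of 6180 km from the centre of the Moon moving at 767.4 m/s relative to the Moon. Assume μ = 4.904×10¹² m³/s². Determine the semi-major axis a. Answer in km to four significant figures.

a ≈ 4913 km

r = 6.180×10⁶ m.
Vis-viva rearranged: 1/a = 2/r − v²/μ = 3.236×10⁻⁷ − 1.201×10⁻⁷ = 2.035×10⁻⁷ m⁻¹.
a = 4.913×10⁶ m = 4913.1 km.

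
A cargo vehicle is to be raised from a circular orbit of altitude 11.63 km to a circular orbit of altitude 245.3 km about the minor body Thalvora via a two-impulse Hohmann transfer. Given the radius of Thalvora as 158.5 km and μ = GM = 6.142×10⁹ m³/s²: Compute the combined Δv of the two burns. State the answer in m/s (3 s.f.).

Δv_total ≈ 63.8 m/s

r₁ = 158.5 + 11.63 = 170.13 km = 1.7013×10⁵ m.
r₂ = 158.5 + 245.3 = 403.80 km = 4.0380×10⁵ m.
Transfer ellipse a_t = (r₁ + r₂)/2 = 2.870×10⁵ m.
At r₁: circular v_c1 = √(μ/r₁) = 190.0 m/s; transfer-periapsis v_p = √[μ(2/r₁ − 1/a_t)] = 225.4 m/s.
Δv₁ = v_p − v_c1 = 35.38 m/s.
At r₂: circular v_c2 = √(μ/r₂) = 123.3 m/s; transfer-apoapsis v_a = √[μ(2/r₂ − 1/a_t)] = 94.96 m/s.
Δv₂ = v_c2 − v_a = 28.37 m/s.
Total Δv = Δv₁ + Δv₂ = 63.75 m/s.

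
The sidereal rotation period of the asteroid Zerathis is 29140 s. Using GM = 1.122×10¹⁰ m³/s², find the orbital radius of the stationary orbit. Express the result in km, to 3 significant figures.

r_sync ≈ 623 km

A synchronous orbit has period T, so by Kepler's third law a = (μT²/4π²)^(1/3).
μT²/4π² = 1.122×10¹⁰ × (2.914×10⁴)² / 39.48 = 2.413×10¹⁷ m³.
a = 6.226×10⁵ m = 622.59 km.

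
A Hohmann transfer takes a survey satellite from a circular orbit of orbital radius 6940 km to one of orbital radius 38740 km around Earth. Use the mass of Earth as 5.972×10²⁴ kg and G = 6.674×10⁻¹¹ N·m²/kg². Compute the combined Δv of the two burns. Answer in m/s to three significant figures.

Δv_total ≈ 3730 m/s

μ = GM = 6.674×10⁻¹¹ × 5.972×10²⁴ = 3.986×10¹⁴ m³/s².
r₁ = 6940 km = 6.940×10⁶ m.
r₂ = 38740 km = 3.874×10⁷ m.
Transfer ellipse a_t = (r₁ + r₂)/2 = 2.284×10⁷ m.
At r₁: circular v_c1 = √(μ/r₁) = 7578 m/s; transfer-perigee v_p = √[μ(2/r₁ − 1/a_t)] = 9870 m/s.
Δv₁ = v_p − v_c1 = 2291 m/s.
At r₂: circular v_c2 = √(μ/r₂) = 3208 m/s; transfer-apogee v_a = √[μ(2/r₂ − 1/a_t)] = 1768 m/s.
Δv₂ = v_c2 − v_a = 1439 m/s.
Total Δv = Δv₁ + Δv₂ = 3731 m/s.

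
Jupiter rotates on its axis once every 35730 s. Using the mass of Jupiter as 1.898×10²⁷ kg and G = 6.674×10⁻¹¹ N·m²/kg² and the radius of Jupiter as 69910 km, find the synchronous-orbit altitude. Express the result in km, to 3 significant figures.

h_sync ≈ 90100 km

μ = GM = 6.674×10⁻¹¹ × 1.898×10²⁷ = 1.267×10¹⁷ m³/s².
A synchronous orbit has period T, so by Kepler's third law a = (μT²/4π²)^(1/3).
μT²/4π² = 1.267×10¹⁷ × (3.573×10⁴)² / 39.48 = 4.096×10²⁴ m³.
a = 1.600×10⁸ m = 1.6000×10⁵ km.
Altitude h = a − R = 1.6000×10⁵ − 69910 = 90094 km.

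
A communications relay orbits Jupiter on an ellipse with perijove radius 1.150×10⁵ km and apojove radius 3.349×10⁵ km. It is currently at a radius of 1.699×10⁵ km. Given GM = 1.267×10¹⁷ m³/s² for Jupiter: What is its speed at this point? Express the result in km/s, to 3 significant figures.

v ≈ 30.5 km/s

Semi-major axis a = (r_p + r_a)/2 = 2.2495×10⁵ km = 2.250×10⁸ m.
Vis-viva: v² = μ(2/r − 1/a) = 1.267×10¹⁷ × (1.177×10⁻⁸ − 4.445×10⁻⁹) = 9.282×10⁸ m²/s².
v = 30470 m/s = 30.47 km/s.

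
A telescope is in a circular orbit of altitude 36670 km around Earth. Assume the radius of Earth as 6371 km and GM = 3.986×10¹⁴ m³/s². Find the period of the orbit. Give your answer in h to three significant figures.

r = 6371 + 36670 = 43041 km = 4.3041×10⁷ m.
Kepler's third law: T = 2π√(r³/μ) = 2π√((4.304×10⁷)³ / 3.986×10¹⁴).
r³/μ = 2.000×10⁸ s², so T = 2π × 1.414×10⁴ = 8.887×10⁴ s.
Converting: 8.887×10⁴ s ÷ 3600 = 24.68 h.

T ≈ 24.7 h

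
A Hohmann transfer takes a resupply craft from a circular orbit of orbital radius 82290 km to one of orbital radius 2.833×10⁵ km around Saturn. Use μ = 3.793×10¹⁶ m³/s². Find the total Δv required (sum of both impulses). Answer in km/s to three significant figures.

Δv_total ≈ 9.07 km/s

r₁ = 82290 km = 8.229×10⁷ m.
r₂ = 2.833×10⁵ km = 2.833×10⁸ m.
Transfer ellipse a_t = (r₁ + r₂)/2 = 1.828×10⁸ m.
At r₁: circular v_c1 = √(μ/r₁) = 21470 m/s; transfer-perikrone v_p = √[μ(2/r₁ − 1/a_t)] = 26730 m/s.
Δv₁ = v_p − v_c1 = 5258 m/s.
At r₂: circular v_c2 = √(μ/r₂) = 11570 m/s; transfer-apokrone v_a = √[μ(2/r₂ − 1/a_t)] = 7764 m/s.
Δv₂ = v_c2 − v_a = 3807 m/s.
Total Δv = Δv₁ + Δv₂ = 9066 m/s = 9.066 km/s.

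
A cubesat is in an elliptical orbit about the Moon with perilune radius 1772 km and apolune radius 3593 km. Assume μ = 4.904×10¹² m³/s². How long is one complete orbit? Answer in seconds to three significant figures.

Semi-major axis a = (r_p + r_a)/2 = (1772.0 + 3593.0)/2 = 2682.5 km = 2.682×10⁶ m.
By Kepler's third law T = 2π√(a³/μ) = 2π × 1.984×10³ = 1.247×10⁴ s.

T ≈ 12500 seconds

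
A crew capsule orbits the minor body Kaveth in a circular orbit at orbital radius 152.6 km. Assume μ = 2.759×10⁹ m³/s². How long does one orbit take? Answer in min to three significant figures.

T ≈ 119 min

r = 152.6 km = 1.526×10⁵ m.
Kepler's third law: T = 2π√(r³/μ) = 2π√((1.526×10⁵)³ / 2.759×10⁹).
r³/μ = 1.288×10⁶ s², so T = 2π × 1.135×10³ = 7.131×10³ s.
Converting: 7.131×10³ s ÷ 60.00 = 118.8 min.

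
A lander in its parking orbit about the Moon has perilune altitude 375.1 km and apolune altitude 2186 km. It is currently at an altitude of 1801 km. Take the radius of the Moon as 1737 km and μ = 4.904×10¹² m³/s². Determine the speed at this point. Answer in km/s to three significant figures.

v ≈ 1.07 km/s

r_p = 1737 + 375.1 = 2112.1 km = 2.1121×10⁶ m.
r_a = 1737 + 2186 = 3923.0 km = 3.9230×10⁶ m.
r = 1737 + 1801 = 3538.0 km = 3.538×10⁶ m.
Semi-major axis a = (r_p + r_a)/2 = 3017.6 km = 3.018×10⁶ m.
Vis-viva: v² = μ(2/r − 1/a) = 4.904×10¹² × (5.653×10⁻⁷ − 3.314×10⁻⁷) = 1.147×10⁶ m²/s².
v = 1071 m/s = 1.071 km/s.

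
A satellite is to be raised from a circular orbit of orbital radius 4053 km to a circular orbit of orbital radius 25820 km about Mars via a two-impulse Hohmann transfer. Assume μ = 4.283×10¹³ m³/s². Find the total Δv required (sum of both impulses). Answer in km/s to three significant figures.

Δv_total ≈ 1.64 km/s

r₁ = 4053 km = 4.053×10⁶ m.
r₂ = 25820 km = 2.582×10⁷ m.
Transfer ellipse a_t = (r₁ + r₂)/2 = 1.494×10⁷ m.
At r₁: circular v_c1 = √(μ/r₁) = 3251 m/s; transfer-periapsis v_p = √[μ(2/r₁ − 1/a_t)] = 4274 m/s.
Δv₁ = v_p − v_c1 = 1023 m/s.
At r₂: circular v_c2 = √(μ/r₂) = 1288 m/s; transfer-apoapsis v_a = √[μ(2/r₂ − 1/a_t)] = 670.9 m/s.
Δv₂ = v_c2 − v_a = 617.0 m/s.
Total Δv = Δv₁ + Δv₂ = 1640 m/s = 1.640 km/s.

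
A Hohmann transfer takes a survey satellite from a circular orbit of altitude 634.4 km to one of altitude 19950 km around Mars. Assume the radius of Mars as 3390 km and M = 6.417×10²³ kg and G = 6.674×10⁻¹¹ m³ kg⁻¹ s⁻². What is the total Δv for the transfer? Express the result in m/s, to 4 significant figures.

μ = GM = 6.674×10⁻¹¹ × 6.417×10²³ = 4.283×10¹³ m³/s².
r₁ = 3390 + 634.4 = 4024.4 km = 4.0244×10⁶ m.
r₂ = 3390 + 19950 = 23340 km = 2.3340×10⁷ m.
Transfer ellipse a_t = (r₁ + r₂)/2 = 1.368×10⁷ m.
At r₁: circular v_c1 = √(μ/r₁) = 3262 m/s; transfer-periapsis v_p = √[μ(2/r₁ − 1/a_t)] = 4261 m/s.
Δv₁ = v_p − v_c1 = 998.5 m/s.
At r₂: circular v_c2 = √(μ/r₂) = 1355 m/s; transfer-apoapsis v_a = √[μ(2/r₂ − 1/a_t)] = 734.7 m/s.
Δv₂ = v_c2 − v_a = 619.9 m/s.
Total Δv = Δv₁ + Δv₂ = 1618 m/s.

Δv_total ≈ 1618 m/s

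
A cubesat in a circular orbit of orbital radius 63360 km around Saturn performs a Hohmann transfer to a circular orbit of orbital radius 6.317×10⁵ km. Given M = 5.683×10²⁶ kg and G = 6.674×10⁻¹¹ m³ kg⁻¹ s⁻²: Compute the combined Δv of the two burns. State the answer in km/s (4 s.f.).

μ = GM = 6.674×10⁻¹¹ × 5.683×10²⁶ = 3.793×10¹⁶ m³/s².
r₁ = 63360 km = 6.336×10⁷ m.
r₂ = 6.317×10⁵ km = 6.317×10⁸ m.
Transfer ellipse a_t = (r₁ + r₂)/2 = 3.475×10⁸ m.
At r₁: circular v_c1 = √(μ/r₁) = 24470 m/s; transfer-perikrone v_p = √[μ(2/r₁ − 1/a_t)] = 32990 m/s.
Δv₁ = v_p − v_c1 = 8520 m/s.
At r₂: circular v_c2 = √(μ/r₂) = 7749 m/s; transfer-apokrone v_a = √[μ(2/r₂ − 1/a_t)] = 3309 m/s.
Δv₂ = v_c2 − v_a = 4440 m/s.
Total Δv = Δv₁ + Δv₂ = 12960 m/s = 12.96 km/s.

Δv_total ≈ 12.96 km/s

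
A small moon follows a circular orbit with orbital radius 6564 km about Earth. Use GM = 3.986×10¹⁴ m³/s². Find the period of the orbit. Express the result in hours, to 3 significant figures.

r = 6564 km = 6.564×10⁶ m.
Kepler's third law: T = 2π√(r³/μ) = 2π√((6.564×10⁶)³ / 3.986×10¹⁴).
r³/μ = 7.095×10⁵ s², so T = 2π × 8.423×10² = 5.293×10³ s.
Converting: 5.293×10³ s ÷ 3600 = 1.470 hours.

T ≈ 1.47 hours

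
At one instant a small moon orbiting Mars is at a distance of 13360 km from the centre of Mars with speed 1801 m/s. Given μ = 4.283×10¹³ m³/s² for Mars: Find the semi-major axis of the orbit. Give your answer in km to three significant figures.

a ≈ 13500 km

r = 1.336×10⁷ m.
Vis-viva rearranged: 1/a = 2/r − v²/μ = 1.497×10⁻⁷ − 7.573×10⁻⁸ = 7.397×10⁻⁸ m⁻¹.
a = 1.352×10⁷ m = 13519 km.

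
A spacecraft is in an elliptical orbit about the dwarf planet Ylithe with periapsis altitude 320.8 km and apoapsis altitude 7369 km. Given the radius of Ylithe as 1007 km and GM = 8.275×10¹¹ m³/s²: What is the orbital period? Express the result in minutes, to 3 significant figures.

T ≈ 1230 minutes

r_p = 1007 + 320.8 = 1327.8 km = 1.3278×10⁶ m.
r_a = 1007 + 7369 = 8376.0 km = 8.3760×10⁶ m.
Semi-major axis a = (r_p + r_a)/2 = (1327.8 + 8376.0)/2 = 4851.9 km = 4.852×10⁶ m.
By Kepler's third law T = 2π√(a³/μ) = 2π × 1.175×10⁴ = 7.382×10⁴ s.
= 1230 minutes.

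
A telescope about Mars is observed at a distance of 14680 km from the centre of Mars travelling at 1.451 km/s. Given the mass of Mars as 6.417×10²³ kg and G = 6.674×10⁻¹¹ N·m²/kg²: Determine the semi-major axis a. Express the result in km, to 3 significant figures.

a ≈ 11500 km

μ = GM = 6.674×10⁻¹¹ × 6.417×10²³ = 4.283×10¹³ m³/s².
r = 1.468×10⁷ m.
Vis-viva rearranged: 1/a = 2/r − v²/μ = 1.362×10⁻⁷ − 4.916×10⁻⁸ = 8.708×10⁻⁸ m⁻¹.
a = 1.148×10⁷ m = 11484 km.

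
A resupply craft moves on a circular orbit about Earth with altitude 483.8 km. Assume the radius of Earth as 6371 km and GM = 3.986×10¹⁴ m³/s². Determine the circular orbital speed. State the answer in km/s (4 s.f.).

r = 6371 + 483.8 = 6854.8 km = 6.8548×10⁶ m.
For a circular orbit v = √(μ/r) = √(3.986×10¹⁴ / 6.855×10⁶) = √(5.815×10⁷) = 7626 m/s.
That is 7.626 km/s.

v ≈ 7.626 km/s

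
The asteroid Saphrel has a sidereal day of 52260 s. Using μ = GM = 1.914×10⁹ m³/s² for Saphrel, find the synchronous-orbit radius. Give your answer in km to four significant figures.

r_sync ≈ 509.7 km

A synchronous orbit has period T, so by Kepler's third law a = (μT²/4π²)^(1/3).
μT²/4π² = 1.914×10⁹ × (5.226×10⁴)² / 39.48 = 1.324×10¹⁷ m³.
a = 5.097×10⁵ m = 509.69 km.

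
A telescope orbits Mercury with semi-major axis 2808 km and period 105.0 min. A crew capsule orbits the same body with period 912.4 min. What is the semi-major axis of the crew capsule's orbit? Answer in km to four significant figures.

Kepler's third law: a³ ∝ T², so a₂ = a₁ (T₂/T₁)^(2/3).
T₂/T₁ = 8.690, (T₂/T₁)^(2/3) = 4.227.
a₂ = 2808 × 4.227 = 11870 km.

a₂ ≈ 11870 km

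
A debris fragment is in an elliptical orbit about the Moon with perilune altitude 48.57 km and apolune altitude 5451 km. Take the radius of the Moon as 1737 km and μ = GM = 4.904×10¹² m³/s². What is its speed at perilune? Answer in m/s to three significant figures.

v ≈ 2100 m/s

r_p = 1737 + 48.57 = 1785.6 km = 1.7856×10⁶ m.
r_a = 1737 + 5451 = 7188.0 km = 7.1880×10⁶ m.
Semi-major axis a = (r_p + r_a)/2 = 4486.8 km = 4.487×10⁶ m.
Vis-viva: v² = μ(2/r − 1/a) = 4.904×10¹² × (1.120×10⁻⁶ − 2.229×10⁻⁷) = 4.400×10⁶ m²/s².
v = 2098 m/s.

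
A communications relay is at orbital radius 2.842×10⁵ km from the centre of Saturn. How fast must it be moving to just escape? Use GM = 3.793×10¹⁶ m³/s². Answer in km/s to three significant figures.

v_esc ≈ 16.3 km/s

r = 2.842×10⁵ km = 2.842×10⁸ m.
Escape speed v_esc = √(2μ/r) = √(2 × 3.793×10¹⁶ / 2.842×10⁸) = √(2.669×10⁸) = 16340 m/s.
= 16.34 km/s.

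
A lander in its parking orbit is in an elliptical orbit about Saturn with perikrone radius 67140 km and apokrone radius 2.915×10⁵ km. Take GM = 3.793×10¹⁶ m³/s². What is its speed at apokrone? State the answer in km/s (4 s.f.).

v ≈ 6.980 km/s

Semi-major axis a = (r_p + r_a)/2 = 1.7932×10⁵ km = 1.793×10⁸ m.
Vis-viva: v² = μ(2/r − 1/a) = 3.793×10¹⁶ × (6.861×10⁻⁹ − 5.577×10⁻⁹) = 4.872×10⁷ m²/s².
v = 6980 m/s = 6.980 km/s.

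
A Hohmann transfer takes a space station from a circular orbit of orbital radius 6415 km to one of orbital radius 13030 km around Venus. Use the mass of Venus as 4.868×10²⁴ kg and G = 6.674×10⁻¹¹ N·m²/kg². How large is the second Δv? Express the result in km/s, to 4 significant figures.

μ = GM = 6.674×10⁻¹¹ × 4.868×10²⁴ = 3.249×10¹⁴ m³/s².
r₁ = 6415 km = 6.415×10⁶ m.
r₂ = 13030 km = 1.303×10⁷ m.
Transfer ellipse a_t = (r₁ + r₂)/2 = 9.722×10⁶ m.
At r₁: circular v_c1 = √(μ/r₁) = 7117 m/s; transfer-periapsis v_p = √[μ(2/r₁ − 1/a_t)] = 8239 m/s.
At r₂: circular v_c2 = √(μ/r₂) = 4993 m/s; transfer-apoapsis v_a = √[μ(2/r₂ − 1/a_t)] = 4056 m/s.
Δv₂ = v_c2 − v_a = 937.3 m/s.
= 0.9373 km/s.

Δv ≈ 0.9373 km/s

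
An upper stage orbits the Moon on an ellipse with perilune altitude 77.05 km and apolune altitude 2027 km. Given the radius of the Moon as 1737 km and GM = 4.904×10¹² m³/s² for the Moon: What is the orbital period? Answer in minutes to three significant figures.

T ≈ 220 minutes

r_p = 1737 + 77.05 = 1814.0 km = 1.8140×10⁶ m.
r_a = 1737 + 2027 = 3764.0 km = 3.7640×10⁶ m.
Semi-major axis a = (r_p + r_a)/2 = (1814.0 + 3764.0)/2 = 2789.0 km = 2.789×10⁶ m.
By Kepler's third law T = 2π√(a³/μ) = 2π × 2.103×10³ = 1.322×10⁴ s.
= 220.3 minutes.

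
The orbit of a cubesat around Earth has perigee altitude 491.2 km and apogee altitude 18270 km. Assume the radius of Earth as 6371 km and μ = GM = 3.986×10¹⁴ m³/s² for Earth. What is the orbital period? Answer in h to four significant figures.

T ≈ 5.465 h

r_p = 6371 + 491.2 = 6862.2 km = 6.8622×10⁶ m.
r_a = 6371 + 18270 = 24641 km = 2.4641×10⁷ m.
Semi-major axis a = (r_p + r_a)/2 = (6862.2 + 24641)/2 = 15752 km = 1.575×10⁷ m.
By Kepler's third law T = 2π√(a³/μ) = 2π × 3.131×10³ = 1.967×10⁴ s.
= 5.465 h.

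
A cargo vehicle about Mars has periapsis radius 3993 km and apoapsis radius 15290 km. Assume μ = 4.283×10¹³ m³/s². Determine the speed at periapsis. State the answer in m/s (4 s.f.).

Semi-major axis a = (r_p + r_a)/2 = 9641.5 km = 9.642×10⁶ m.
Vis-viva: v² = μ(2/r − 1/a) = 4.283×10¹³ × (5.009×10⁻⁷ − 1.037×10⁻⁷) = 1.701×10⁷ m²/s².
v = 4124 m/s.

v ≈ 4124 m/s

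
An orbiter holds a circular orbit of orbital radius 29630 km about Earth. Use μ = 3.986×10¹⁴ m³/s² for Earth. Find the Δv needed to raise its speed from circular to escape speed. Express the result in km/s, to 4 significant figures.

Δv ≈ 1.519 km/s

r = 29630 km = 2.963×10⁷ m.
Circular speed v_c = √(μ/r) = 3668 m/s.
Escape speed v_esc = √(2μ/r) = √2 × v_c = 5187 m/s.
Δv = v_esc − v_c = 1519 m/s = 1.519 km/s.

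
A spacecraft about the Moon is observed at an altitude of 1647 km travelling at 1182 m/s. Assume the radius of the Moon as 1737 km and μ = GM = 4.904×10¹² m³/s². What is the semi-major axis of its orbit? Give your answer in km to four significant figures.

a ≈ 3267 km

r = 1737 + 1647 = 3384.0 km = 3.384×10⁶ m.
Specific orbital energy ε = v²/2 − μ/r = (1182)²/2 − 4.904×10¹²/3.384×10⁶ = -7.506×10⁵ J/kg.
Since ε = −μ/(2a), a = −μ/(2ε) = 3.267×10⁶ m = 3266.7 km.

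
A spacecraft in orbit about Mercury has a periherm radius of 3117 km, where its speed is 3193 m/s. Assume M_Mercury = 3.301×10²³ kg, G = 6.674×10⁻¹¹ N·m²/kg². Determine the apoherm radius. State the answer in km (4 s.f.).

apoherm radius ≈ 8064 km

μ = GM = 6.674×10⁻¹¹ × 3.301×10²³ = 2.203×10¹³ m³/s².
r_p = 3.117×10⁶ m.
Specific energy ε = v²/2 − μ/r = -1.970×10⁶ J/kg, so a = −μ/(2ε) = 5.591×10⁶ m.
The apsides satisfy r_p + r_a = 2a, so the apoherm radius is 2a − r_p = 8.064×10⁶ m = 8064.2 km.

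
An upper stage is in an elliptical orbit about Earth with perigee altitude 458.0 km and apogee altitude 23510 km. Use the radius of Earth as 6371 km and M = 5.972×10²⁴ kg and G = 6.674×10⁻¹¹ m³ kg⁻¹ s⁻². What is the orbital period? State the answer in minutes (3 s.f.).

μ = GM = 6.674×10⁻¹¹ × 5.972×10²⁴ = 3.986×10¹⁴ m³/s².
r_p = 6371 + 458.0 = 6829.0 km = 6.8290×10⁶ m.
r_a = 6371 + 23510 = 29881 km = 2.9881×10⁷ m.
Semi-major axis a = (r_p + r_a)/2 = (6829.0 + 29881)/2 = 18355 km = 1.836×10⁷ m.
By Kepler's third law T = 2π√(a³/μ) = 2π × 3.939×10³ = 2.475×10⁴ s.
= 412.5 minutes.

T ≈ 412 minutes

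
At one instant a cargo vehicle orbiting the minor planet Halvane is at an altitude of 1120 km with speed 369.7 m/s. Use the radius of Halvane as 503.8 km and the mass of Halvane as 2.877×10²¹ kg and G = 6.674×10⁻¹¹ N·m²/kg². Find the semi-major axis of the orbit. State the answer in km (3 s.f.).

a ≈ 1920 km

μ = GM = 6.674×10⁻¹¹ × 2.877×10²¹ = 1.920×10¹¹ m³/s².
r = 503.8 + 1120 = 1623.8 km = 1.624×10⁶ m.
Specific orbital energy ε = v²/2 − μ/r = (369.7)²/2 − 1.920×10¹¹/1.624×10⁶ = -4.991×10⁴ J/kg.
Since ε = −μ/(2a), a = −μ/(2ε) = 1.924×10⁶ m = 1923.6 km.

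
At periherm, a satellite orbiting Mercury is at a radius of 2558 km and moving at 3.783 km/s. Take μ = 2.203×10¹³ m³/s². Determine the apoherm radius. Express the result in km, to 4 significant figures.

apoherm radius ≈ 12570 km

r_p = 2.558×10⁶ m.
Specific energy ε = v²/2 − μ/r = -1.457×10⁶ J/kg, so a = −μ/(2ε) = 7.562×10⁶ m.
The apsides satisfy r_p + r_a = 2a, so the apoherm radius is 2a − r_p = 1.257×10⁷ m = 12566 km.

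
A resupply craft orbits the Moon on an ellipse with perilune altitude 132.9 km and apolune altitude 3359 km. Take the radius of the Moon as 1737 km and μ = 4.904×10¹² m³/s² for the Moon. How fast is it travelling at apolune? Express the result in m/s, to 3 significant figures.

v ≈ 719 m/s

r_p = 1737 + 132.9 = 1869.9 km = 1.8699×10⁶ m.
r_a = 1737 + 3359 = 5096.0 km = 5.0960×10⁶ m.
Semi-major axis a = (r_p + r_a)/2 = 3482.9 km = 3.483×10⁶ m.
Vis-viva: v² = μ(2/r − 1/a) = 4.904×10¹² × (3.925×10⁻⁷ − 2.871×10⁻⁷) = 5.166×10⁵ m²/s².
v = 718.8 m/s.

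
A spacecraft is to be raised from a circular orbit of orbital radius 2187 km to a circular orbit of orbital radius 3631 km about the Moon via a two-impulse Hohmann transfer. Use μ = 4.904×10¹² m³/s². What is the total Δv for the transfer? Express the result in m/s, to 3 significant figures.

r₁ = 2187 km = 2.187×10⁶ m.
r₂ = 3631 km = 3.631×10⁶ m.
Transfer ellipse a_t = (r₁ + r₂)/2 = 2.909×10⁶ m.
At r₁: circular v_c1 = √(μ/r₁) = 1497 m/s; transfer-perilune v_p = √[μ(2/r₁ − 1/a_t)] = 1673 m/s.
Δv₁ = v_p − v_c1 = 175.5 m/s.
At r₂: circular v_c2 = √(μ/r₂) = 1162 m/s; transfer-apolune v_a = √[μ(2/r₂ − 1/a_t)] = 1008 m/s.
Δv₂ = v_c2 − v_a = 154.5 m/s.
Total Δv = Δv₁ + Δv₂ = 330.0 m/s.

Δv_total ≈ 330 m/s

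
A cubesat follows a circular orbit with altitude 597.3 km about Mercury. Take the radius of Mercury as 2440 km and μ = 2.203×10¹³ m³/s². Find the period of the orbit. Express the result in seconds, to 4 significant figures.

T ≈ 7086 seconds

r = 2440 + 597.3 = 3037.3 km = 3.0373×10⁶ m.
Kepler's third law: T = 2π√(r³/μ) = 2π√((3.037×10⁶)³ / 2.203×10¹³).
r³/μ = 1.272×10⁶ s², so T = 2π × 1.128×10³ = 7.086×10³ s.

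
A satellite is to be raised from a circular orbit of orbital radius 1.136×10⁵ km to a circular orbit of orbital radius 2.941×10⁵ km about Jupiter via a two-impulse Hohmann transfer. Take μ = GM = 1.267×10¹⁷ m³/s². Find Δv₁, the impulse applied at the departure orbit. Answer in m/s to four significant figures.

r₁ = 1.136×10⁵ km = 1.136×10⁸ m.
r₂ = 2.941×10⁵ km = 2.941×10⁸ m.
Transfer ellipse a_t = (r₁ + r₂)/2 = 2.038×10⁸ m.
At r₁: circular v_c1 = √(μ/r₁) = 33400 m/s; transfer-perijove v_p = √[μ(2/r₁ − 1/a_t)] = 40110 m/s.
Δv₁ = v_p − v_c1 = 6717 m/s.

Δv ≈ 6717 m/s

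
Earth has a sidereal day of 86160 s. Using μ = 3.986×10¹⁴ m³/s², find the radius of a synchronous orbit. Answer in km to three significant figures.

A synchronous orbit has period T, so by Kepler's third law a = (μT²/4π²)^(1/3).
μT²/4π² = 3.986×10¹⁴ × (8.616×10⁴)² / 39.48 = 7.495×10²² m³.
a = 4.216×10⁷ m = 42163 km.

r_sync ≈ 42200 km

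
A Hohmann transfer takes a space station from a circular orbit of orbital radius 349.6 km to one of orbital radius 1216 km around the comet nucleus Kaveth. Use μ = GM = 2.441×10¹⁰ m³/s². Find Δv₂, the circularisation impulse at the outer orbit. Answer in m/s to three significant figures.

Δv ≈ 47.0 m/s

r₁ = 349.6 km = 3.496×10⁵ m.
r₂ = 1216 km = 1.216×10⁶ m.
Transfer ellipse a_t = (r₁ + r₂)/2 = 7.828×10⁵ m.
At r₁: circular v_c1 = √(μ/r₁) = 264.2 m/s; transfer-periapsis v_p = √[μ(2/r₁ − 1/a_t)] = 329.3 m/s.
At r₂: circular v_c2 = √(μ/r₂) = 141.7 m/s; transfer-apoapsis v_a = √[μ(2/r₂ − 1/a_t)] = 94.68 m/s.
Δv₂ = v_c2 − v_a = 47.00 m/s.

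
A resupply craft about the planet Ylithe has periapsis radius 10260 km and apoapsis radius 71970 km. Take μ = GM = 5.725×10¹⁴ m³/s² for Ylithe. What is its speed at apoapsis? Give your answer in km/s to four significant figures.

Semi-major axis a = (r_p + r_a)/2 = 41115 km = 4.112×10⁷ m.
Vis-viva: v² = μ(2/r − 1/a) = 5.725×10¹⁴ × (2.779×10⁻⁸ − 2.432×10⁻⁸) = 1.985×10⁶ m²/s².
v = 1409 m/s = 1.409 km/s.

v ≈ 1.409 km/s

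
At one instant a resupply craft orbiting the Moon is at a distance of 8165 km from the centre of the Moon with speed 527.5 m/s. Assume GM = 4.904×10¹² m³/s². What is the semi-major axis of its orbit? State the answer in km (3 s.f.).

r = 8.165×10⁶ m.
Specific orbital energy ε = v²/2 − μ/r = (527.5)²/2 − 4.904×10¹²/8.165×10⁶ = -4.615×10⁵ J/kg.
Since ε = −μ/(2a), a = −μ/(2ε) = 5.313×10⁶ m = 5313.3 km.

a ≈ 5310 km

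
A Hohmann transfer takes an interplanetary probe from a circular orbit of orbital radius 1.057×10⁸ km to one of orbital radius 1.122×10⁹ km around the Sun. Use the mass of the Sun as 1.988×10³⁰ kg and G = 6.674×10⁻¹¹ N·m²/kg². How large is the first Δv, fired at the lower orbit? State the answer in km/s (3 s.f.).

μ = GM = 6.674×10⁻¹¹ × 1.988×10³⁰ = 1.327×10²⁰ m³/s².
r₁ = 1.057×10⁸ km = 1.057×10¹¹ m.
r₂ = 1.122×10⁹ km = 1.122×10¹² m.
Transfer ellipse a_t = (r₁ + r₂)/2 = 6.138×10¹¹ m.
At r₁: circular v_c1 = √(μ/r₁) = 35430 m/s; transfer-perihelion v_p = √[μ(2/r₁ − 1/a_t)] = 47900 m/s.
Δv₁ = v_p − v_c1 = 12470 m/s.
= 12.47 km/s.

Δv ≈ 12.5 km/s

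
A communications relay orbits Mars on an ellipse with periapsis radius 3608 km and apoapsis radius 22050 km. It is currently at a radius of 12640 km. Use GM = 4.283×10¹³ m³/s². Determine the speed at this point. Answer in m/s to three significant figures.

Semi-major axis a = (r_p + r_a)/2 = 12829 km = 1.283×10⁷ m.
Vis-viva: v² = μ(2/r − 1/a) = 4.283×10¹³ × (1.582×10⁻⁷ − 7.795×10⁻⁸) = 3.438×10⁶ m²/s².
v = 1854 m/s.

v ≈ 1850 m/s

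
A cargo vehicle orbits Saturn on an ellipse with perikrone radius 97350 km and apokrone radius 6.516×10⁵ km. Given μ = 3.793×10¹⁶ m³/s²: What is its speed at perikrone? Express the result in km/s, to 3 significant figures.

v ≈ 26.0 km/s

Semi-major axis a = (r_p + r_a)/2 = 3.7448×10⁵ km = 3.745×10⁸ m.
Vis-viva: v² = μ(2/r − 1/a) = 3.793×10¹⁶ × (2.054×10⁻⁸ − 2.670×10⁻⁹) = 6.780×10⁸ m²/s².
v = 26040 m/s = 26.04 km/s.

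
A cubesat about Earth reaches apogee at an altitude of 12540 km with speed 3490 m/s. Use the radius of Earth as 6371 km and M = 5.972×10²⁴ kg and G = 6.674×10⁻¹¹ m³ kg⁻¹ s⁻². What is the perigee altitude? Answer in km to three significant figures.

perigee altitude ≈ 1310 km

μ = GM = 6.674×10⁻¹¹ × 5.972×10²⁴ = 3.986×10¹⁴ m³/s².
r_a = 6371 + 12540 = 18911 km = 1.891×10⁷ m.
Specific energy ε = v²/2 − μ/r = -1.499×10⁷ J/kg, so a = −μ/(2ε) = 1.330×10⁷ m.
The apsides satisfy r_p + r_a = 2a, so the perigee radius is 2a − r_a = 7.685×10⁶ m = 7685.0 km.
Perigee altitude = 7685.0 − 6371 = 1314.0 km.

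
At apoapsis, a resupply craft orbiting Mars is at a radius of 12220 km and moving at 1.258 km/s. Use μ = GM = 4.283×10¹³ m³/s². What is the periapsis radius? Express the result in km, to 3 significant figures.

r_a = 1.222×10⁷ m.
Specific energy ε = v²/2 − μ/r = -2.714×10⁶ J/kg, so a = −μ/(2ε) = 7.892×10⁶ m.
The apsides satisfy r_p + r_a = 2a, so the periapsis radius is 2a − r_a = 3.563×10⁶ m = 3563.3 km.

periapsis radius ≈ 3560 km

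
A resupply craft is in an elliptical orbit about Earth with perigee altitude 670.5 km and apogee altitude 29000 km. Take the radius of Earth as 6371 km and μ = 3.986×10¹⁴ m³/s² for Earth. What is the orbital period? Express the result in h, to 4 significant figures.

T ≈ 8.537 h

r_p = 6371 + 670.5 = 7041.5 km = 7.0415×10⁶ m.
r_a = 6371 + 29000 = 35371 km = 3.5371×10⁷ m.
Semi-major axis a = (r_p + r_a)/2 = (7041.5 + 35371)/2 = 21206 km = 2.121×10⁷ m.
By Kepler's third law T = 2π√(a³/μ) = 2π × 4.891×10³ = 3.073×10⁴ s.
= 8.537 h.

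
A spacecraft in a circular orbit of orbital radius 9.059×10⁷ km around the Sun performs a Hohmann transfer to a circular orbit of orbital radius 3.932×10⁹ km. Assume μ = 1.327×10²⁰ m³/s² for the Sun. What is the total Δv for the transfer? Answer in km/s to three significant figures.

r₁ = 9.059×10⁷ km = 9.059×10¹⁰ m.
r₂ = 3.932×10⁹ km = 3.932×10¹² m.
Transfer ellipse a_t = (r₁ + r₂)/2 = 2.011×10¹² m.
At r₁: circular v_c1 = √(μ/r₁) = 38270 m/s; transfer-perihelion v_p = √[μ(2/r₁ − 1/a_t)] = 53510 m/s.
Δv₁ = v_p − v_c1 = 15240 m/s.
At r₂: circular v_c2 = √(μ/r₂) = 5809 m/s; transfer-aphelion v_a = √[μ(2/r₂ − 1/a_t)] = 1233 m/s.
Δv₂ = v_c2 − v_a = 4576 m/s.
Total Δv = Δv₁ + Δv₂ = 19820 m/s = 19.82 km/s.

Δv_total ≈ 19.8 km/s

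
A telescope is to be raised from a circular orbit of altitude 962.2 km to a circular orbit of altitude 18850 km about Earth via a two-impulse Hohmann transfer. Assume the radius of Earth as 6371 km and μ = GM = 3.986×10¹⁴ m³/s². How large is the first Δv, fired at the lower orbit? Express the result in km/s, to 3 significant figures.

r₁ = 6371 + 962.2 = 7333.2 km = 7.3332×10⁶ m.
r₂ = 6371 + 18850 = 25221 km = 2.5221×10⁷ m.
Transfer ellipse a_t = (r₁ + r₂)/2 = 1.628×10⁷ m.
At r₁: circular v_c1 = √(μ/r₁) = 7373 m/s; transfer-perigee v_p = √[μ(2/r₁ − 1/a_t)] = 9177 m/s.
Δv₁ = v_p − v_c1 = 1805 m/s.
= 1.805 km/s.

Δv ≈ 1.80 km/s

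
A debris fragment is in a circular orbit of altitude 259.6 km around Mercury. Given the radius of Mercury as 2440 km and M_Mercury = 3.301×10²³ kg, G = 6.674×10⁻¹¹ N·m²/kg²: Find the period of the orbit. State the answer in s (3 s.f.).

T ≈ 5940 s

μ = GM = 6.674×10⁻¹¹ × 3.301×10²³ = 2.203×10¹³ m³/s².
r = 2440 + 259.6 = 2699.6 km = 2.6996×10⁶ m.
Kepler's third law: T = 2π√(r³/μ) = 2π√((2.700×10⁶)³ / 2.203×10¹³).
r³/μ = 8.930×10⁵ s², so T = 2π × 9.450×10² = 5.938×10³ s.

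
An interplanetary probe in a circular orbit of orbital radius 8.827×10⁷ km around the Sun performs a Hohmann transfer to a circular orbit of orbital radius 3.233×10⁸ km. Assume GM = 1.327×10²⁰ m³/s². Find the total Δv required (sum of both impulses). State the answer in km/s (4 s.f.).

r₁ = 8.827×10⁷ km = 8.827×10¹⁰ m.
r₂ = 3.233×10⁸ km = 3.233×10¹¹ m.
Transfer ellipse a_t = (r₁ + r₂)/2 = 2.058×10¹¹ m.
At r₁: circular v_c1 = √(μ/r₁) = 38770 m/s; transfer-perihelion v_p = √[μ(2/r₁ − 1/a_t)] = 48600 m/s.
Δv₁ = v_p − v_c1 = 9826 m/s.
At r₂: circular v_c2 = √(μ/r₂) = 20260 m/s; transfer-aphelion v_a = √[μ(2/r₂ − 1/a_t)] = 13270 m/s.
Δv₂ = v_c2 − v_a = 6991 m/s.
Total Δv = Δv₁ + Δv₂ = 16820 m/s = 16.82 km/s.

Δv_total ≈ 16.82 km/s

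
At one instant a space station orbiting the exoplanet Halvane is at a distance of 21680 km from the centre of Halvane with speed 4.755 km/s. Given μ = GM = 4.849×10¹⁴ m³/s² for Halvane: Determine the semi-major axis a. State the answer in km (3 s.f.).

a ≈ 21900 km

r = 2.168×10⁷ m.
Specific orbital energy ε = v²/2 − μ/r = (4755)²/2 − 4.849×10¹⁴/2.168×10⁷ = -1.106×10⁷ J/kg.
Since ε = −μ/(2a), a = −μ/(2ε) = 2.192×10⁷ m = 21919 km.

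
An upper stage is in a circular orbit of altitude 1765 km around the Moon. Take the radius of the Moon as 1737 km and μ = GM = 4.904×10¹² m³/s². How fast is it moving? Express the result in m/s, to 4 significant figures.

r = 1737 + 1765 = 3502.0 km = 3.5020×10⁶ m.
For a circular orbit v = √(μ/r) = √(4.904×10¹² / 3.502×10⁶) = √(1.400×10⁶) = 1183 m/s.

v ≈ 1183 m/s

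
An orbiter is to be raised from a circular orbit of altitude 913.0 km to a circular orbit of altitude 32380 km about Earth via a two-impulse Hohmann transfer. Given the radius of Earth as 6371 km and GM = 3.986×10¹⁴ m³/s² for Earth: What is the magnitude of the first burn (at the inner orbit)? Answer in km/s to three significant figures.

r₁ = 6371 + 913.0 = 7284.0 km = 7.2840×10⁶ m.
r₂ = 6371 + 32380 = 38751 km = 3.8751×10⁷ m.
Transfer ellipse a_t = (r₁ + r₂)/2 = 2.302×10⁷ m.
At r₁: circular v_c1 = √(μ/r₁) = 7397 m/s; transfer-perigee v_p = √[μ(2/r₁ − 1/a_t)] = 9598 m/s.
Δv₁ = v_p − v_c1 = 2201 m/s.
= 2.201 km/s.

Δv ≈ 2.20 km/s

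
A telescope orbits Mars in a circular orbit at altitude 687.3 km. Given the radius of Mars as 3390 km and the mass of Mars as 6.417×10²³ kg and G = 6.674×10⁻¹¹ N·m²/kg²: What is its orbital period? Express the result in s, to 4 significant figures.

T ≈ 7905 s

μ = GM = 6.674×10⁻¹¹ × 6.417×10²³ = 4.283×10¹³ m³/s².
r = 3390 + 687.3 = 4077.3 km = 4.0773×10⁶ m.
Kepler's third law: T = 2π√(r³/μ) = 2π√((4.077×10⁶)³ / 4.283×10¹³).
r³/μ = 1.583×10⁶ s², so T = 2π × 1.258×10³ = 7.905×10³ s.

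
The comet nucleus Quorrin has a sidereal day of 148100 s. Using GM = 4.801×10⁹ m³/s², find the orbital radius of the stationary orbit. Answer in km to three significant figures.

A synchronous orbit has period T, so by Kepler's third law a = (μT²/4π²)^(1/3).
μT²/4π² = 4.801×10⁹ × (1.481×10⁵)² / 39.48 = 2.667×10¹⁸ m³.
a = 1.387×10⁶ m = 1386.8 km.

r_sync ≈ 1390 km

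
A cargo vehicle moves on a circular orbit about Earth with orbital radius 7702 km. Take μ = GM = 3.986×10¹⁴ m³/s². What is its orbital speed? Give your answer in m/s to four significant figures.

r = 7702 km = 7.702×10⁶ m.
For a circular orbit v = √(μ/r) = √(3.986×10¹⁴ / 7.702×10⁶) = √(5.175×10⁷) = 7194 m/s.

v ≈ 7194 m/s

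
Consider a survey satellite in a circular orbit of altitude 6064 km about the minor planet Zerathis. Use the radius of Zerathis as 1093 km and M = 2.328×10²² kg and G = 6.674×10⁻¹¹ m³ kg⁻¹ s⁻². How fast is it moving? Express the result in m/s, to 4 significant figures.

μ = GM = 6.674×10⁻¹¹ × 2.328×10²² = 1.554×10¹² m³/s².
r = 1093 + 6064 = 7157.0 km = 7.1570×10⁶ m.
For a circular orbit v = √(μ/r) = √(1.554×10¹² / 7.157×10⁶) = √(2.171×10⁵) = 465.9 m/s.

v ≈ 465.9 m/s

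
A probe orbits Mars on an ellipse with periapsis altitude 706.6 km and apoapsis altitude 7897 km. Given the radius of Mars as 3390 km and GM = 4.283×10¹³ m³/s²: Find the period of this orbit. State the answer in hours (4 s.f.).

T ≈ 5.689 hours

r_p = 3390 + 706.6 = 4096.6 km = 4.0966×10⁶ m.
r_a = 3390 + 7897 = 11287 km = 1.1287×10⁷ m.
Semi-major axis a = (r_p + r_a)/2 = (4096.6 + 11287)/2 = 7691.8 km = 7.692×10⁶ m.
By Kepler's third law T = 2π√(a³/μ) = 2π × 3.260×10³ = 2.048×10⁴ s.
= 5.689 hours.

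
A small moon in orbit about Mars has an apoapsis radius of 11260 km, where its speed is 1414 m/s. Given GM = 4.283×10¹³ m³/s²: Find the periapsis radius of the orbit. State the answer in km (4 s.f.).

periapsis radius ≈ 4014 km

r_a = 1.126×10⁷ m.
Specific energy ε = v²/2 − μ/r = -2.804×10⁶ J/kg, so a = −μ/(2ε) = 7.637×10⁶ m.
The apsides satisfy r_p + r_a = 2a, so the periapsis radius is 2a − r_a = 4.014×10⁶ m = 4014.4 km.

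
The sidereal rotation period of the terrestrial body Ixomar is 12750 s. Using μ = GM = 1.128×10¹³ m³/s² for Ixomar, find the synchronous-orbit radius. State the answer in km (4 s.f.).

A synchronous orbit has period T, so by Kepler's third law a = (μT²/4π²)^(1/3).
μT²/4π² = 1.128×10¹³ × (1.275×10⁴)² / 39.48 = 4.645×10¹⁹ m³.
a = 3.595×10⁶ m = 3594.6 km.

r_sync ≈ 3595 km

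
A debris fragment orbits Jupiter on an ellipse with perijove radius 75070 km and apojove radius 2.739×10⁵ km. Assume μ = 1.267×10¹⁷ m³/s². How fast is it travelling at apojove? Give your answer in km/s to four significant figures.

Semi-major axis a = (r_p + r_a)/2 = 1.7448×10⁵ km = 1.745×10⁸ m.
Vis-viva: v² = μ(2/r − 1/a) = 1.267×10¹⁷ × (7.302×10⁻⁹ − 5.731×10⁻⁹) = 1.990×10⁸ m²/s².
v = 14110 m/s = 14.11 km/s.

v ≈ 14.11 km/s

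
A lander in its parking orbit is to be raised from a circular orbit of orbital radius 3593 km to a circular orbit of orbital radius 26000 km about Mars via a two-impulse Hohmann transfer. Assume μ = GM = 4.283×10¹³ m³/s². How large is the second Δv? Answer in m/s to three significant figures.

r₁ = 3593 km = 3.593×10⁶ m.
r₂ = 26000 km = 2.600×10⁷ m.
Transfer ellipse a_t = (r₁ + r₂)/2 = 1.480×10⁷ m.
At r₁: circular v_c1 = √(μ/r₁) = 3453 m/s; transfer-periapsis v_p = √[μ(2/r₁ − 1/a_t)] = 4577 m/s.
At r₂: circular v_c2 = √(μ/r₂) = 1283 m/s; transfer-apoapsis v_a = √[μ(2/r₂ − 1/a_t)] = 632.5 m/s.
Δv₂ = v_c2 − v_a = 651.0 m/s.

Δv ≈ 651 m/s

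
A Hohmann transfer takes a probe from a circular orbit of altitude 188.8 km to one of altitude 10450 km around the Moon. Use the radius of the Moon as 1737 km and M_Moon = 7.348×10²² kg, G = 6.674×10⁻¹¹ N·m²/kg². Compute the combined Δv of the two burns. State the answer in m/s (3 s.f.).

Δv_total ≈ 804 m/s

μ = GM = 6.674×10⁻¹¹ × 7.348×10²² = 4.904×10¹² m³/s².
r₁ = 1737 + 188.8 = 1925.8 km = 1.9258×10⁶ m.
r₂ = 1737 + 10450 = 12187 km = 1.2187×10⁷ m.
Transfer ellipse a_t = (r₁ + r₂)/2 = 7.056×10⁶ m.
At r₁: circular v_c1 = √(μ/r₁) = 1596 m/s; transfer-perilune v_p = √[μ(2/r₁ − 1/a_t)] = 2097 m/s.
Δv₁ = v_p − v_c1 = 501.4 m/s.
At r₂: circular v_c2 = √(μ/r₂) = 634.4 m/s; transfer-apolune v_a = √[μ(2/r₂ − 1/a_t)] = 331.4 m/s.
Δv₂ = v_c2 − v_a = 303.0 m/s.
Total Δv = Δv₁ + Δv₂ = 804.3 m/s.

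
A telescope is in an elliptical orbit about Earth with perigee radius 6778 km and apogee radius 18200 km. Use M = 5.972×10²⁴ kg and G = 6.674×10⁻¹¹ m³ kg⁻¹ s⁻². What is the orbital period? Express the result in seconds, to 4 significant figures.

T ≈ 13890 seconds

μ = GM = 6.674×10⁻¹¹ × 5.972×10²⁴ = 3.986×10¹⁴ m³/s².
Semi-major axis a = (r_p + r_a)/2 = (6778.0 + 18200)/2 = 12489 km = 1.249×10⁷ m.
By Kepler's third law T = 2π√(a³/μ) = 2π × 2.211×10³ = 1.389×10⁴ s.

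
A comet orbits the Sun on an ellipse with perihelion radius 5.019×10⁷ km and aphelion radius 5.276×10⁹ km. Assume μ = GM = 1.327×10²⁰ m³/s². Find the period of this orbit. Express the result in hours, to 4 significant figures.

T ≈ 658400 hours

Semi-major axis a = (r_p + r_a)/2 = (5.0190×10⁷ + 5.2760×10⁹)/2 = 2.6631×10⁹ km = 2.663×10¹² m.
By Kepler's third law T = 2π√(a³/μ) = 2π × 3.773×10⁸ = 2.370×10⁹ s.
= 6.584×10⁵ hours.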